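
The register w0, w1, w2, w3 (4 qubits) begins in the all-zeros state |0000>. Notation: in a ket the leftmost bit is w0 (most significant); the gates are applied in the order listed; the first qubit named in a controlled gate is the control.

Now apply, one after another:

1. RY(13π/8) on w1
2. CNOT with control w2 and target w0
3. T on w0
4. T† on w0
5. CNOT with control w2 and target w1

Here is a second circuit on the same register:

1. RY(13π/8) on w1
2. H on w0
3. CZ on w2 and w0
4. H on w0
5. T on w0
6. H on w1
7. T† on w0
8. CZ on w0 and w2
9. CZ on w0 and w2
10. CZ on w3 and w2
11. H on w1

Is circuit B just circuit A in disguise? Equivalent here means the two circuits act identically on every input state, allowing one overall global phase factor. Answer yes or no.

No: there is an input state on which the two circuits produce genuinely different outputs (not merely differing by a phase).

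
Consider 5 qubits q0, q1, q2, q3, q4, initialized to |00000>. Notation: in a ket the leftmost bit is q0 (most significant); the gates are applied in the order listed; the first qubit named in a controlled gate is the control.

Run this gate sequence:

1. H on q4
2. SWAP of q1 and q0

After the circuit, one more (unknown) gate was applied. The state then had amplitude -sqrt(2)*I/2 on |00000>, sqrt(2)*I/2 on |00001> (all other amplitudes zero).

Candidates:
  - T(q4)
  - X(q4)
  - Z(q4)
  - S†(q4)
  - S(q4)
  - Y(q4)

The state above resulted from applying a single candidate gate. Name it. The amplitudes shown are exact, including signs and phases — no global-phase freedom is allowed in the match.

The unique candidate consistent with the amplitudes is Y(q4).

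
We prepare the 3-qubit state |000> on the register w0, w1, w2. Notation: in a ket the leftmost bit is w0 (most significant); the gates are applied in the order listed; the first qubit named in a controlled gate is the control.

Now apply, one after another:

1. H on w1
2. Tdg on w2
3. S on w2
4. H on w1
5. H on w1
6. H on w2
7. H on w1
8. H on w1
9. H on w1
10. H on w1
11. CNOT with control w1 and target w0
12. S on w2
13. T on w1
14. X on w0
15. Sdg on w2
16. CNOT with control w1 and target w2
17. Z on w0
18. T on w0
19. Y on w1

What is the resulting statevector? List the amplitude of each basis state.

The resulting statevector has amplitude -exp(3*I*pi/4)/2 on |000>, -exp(3*I*pi/4)/2 on |001>, 0 on |010>, 0 on |011>, 0 on |100>, 0 on |101>, -exp(3*I*pi/4)/2 on |110>, -exp(3*I*pi/4)/2 on |111>. Key observation: steps 7-10 multiply out to the identity, so the circuit reduces to the remaining gates.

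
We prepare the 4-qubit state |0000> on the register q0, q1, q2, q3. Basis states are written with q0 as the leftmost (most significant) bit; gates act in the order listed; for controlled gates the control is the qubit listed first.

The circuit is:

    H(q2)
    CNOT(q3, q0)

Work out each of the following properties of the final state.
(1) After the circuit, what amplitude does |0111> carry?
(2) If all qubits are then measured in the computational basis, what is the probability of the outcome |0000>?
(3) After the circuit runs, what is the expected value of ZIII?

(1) The amplitude on |0111> is 0.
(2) Outcome |0000> occurs with probability 1/2.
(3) The expectation value of ZIII is 1.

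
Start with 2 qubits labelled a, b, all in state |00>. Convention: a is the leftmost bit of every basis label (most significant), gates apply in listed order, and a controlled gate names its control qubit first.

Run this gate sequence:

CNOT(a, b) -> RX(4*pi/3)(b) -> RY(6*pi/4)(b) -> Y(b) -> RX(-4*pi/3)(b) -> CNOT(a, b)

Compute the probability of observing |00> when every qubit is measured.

Outcome |00> occurs with probability 7/8.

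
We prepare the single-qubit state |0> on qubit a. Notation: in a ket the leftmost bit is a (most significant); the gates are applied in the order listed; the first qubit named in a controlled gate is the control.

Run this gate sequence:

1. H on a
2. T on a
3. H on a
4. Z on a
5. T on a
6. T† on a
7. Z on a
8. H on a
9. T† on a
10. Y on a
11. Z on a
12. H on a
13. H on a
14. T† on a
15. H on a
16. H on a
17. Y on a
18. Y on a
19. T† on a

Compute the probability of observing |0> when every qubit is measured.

The probability of measuring |0> is 1/2. Key observation: the block from step 2 through step 9 cancels to the identity and can be dropped.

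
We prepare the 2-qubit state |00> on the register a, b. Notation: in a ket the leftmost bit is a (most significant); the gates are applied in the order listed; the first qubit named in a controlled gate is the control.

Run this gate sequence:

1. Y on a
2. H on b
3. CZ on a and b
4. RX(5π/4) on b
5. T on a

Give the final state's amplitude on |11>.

The amplitude on |11> is sqrt(2)*sqrt(2 - sqrt(2))*exp(3*I*pi/4)/4 + sqrt(2)*sqrt(sqrt(2) + 2)*exp(I*pi/4)/4.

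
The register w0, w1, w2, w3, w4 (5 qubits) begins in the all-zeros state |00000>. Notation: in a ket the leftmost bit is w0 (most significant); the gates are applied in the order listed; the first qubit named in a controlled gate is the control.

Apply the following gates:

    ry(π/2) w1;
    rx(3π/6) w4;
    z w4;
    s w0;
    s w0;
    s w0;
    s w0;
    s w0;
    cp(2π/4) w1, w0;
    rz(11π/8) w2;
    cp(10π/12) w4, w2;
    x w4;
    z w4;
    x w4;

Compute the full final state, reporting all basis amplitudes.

The final amplitudes are exp(5*I*pi/16)/2 on |00000>, -exp(13*I*pi/16)/2 on |00001>, exp(5*I*pi/16)/2 on |01000>, -exp(13*I*pi/16)/2 on |01001>, and 0 on every other basis state. Key observation: the block from step 5 through step 8 cancels to the identity and can be dropped.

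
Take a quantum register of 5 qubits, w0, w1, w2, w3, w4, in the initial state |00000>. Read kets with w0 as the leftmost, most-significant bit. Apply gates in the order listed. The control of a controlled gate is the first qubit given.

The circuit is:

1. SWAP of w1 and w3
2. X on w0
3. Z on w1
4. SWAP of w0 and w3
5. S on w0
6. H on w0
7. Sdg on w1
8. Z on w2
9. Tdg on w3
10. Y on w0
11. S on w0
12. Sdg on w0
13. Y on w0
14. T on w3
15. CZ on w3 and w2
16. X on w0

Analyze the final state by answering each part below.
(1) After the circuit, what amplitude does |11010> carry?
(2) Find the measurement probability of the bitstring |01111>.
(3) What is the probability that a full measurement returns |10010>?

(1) The amplitude on |11010> is 0.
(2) The probability of measuring |01111> is 0.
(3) The probability of measuring |10010> is 1/2.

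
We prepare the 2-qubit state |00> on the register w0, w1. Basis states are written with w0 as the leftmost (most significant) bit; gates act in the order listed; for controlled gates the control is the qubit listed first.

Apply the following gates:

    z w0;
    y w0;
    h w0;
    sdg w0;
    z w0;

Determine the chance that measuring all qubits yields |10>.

The probability of measuring |10> is 1/2.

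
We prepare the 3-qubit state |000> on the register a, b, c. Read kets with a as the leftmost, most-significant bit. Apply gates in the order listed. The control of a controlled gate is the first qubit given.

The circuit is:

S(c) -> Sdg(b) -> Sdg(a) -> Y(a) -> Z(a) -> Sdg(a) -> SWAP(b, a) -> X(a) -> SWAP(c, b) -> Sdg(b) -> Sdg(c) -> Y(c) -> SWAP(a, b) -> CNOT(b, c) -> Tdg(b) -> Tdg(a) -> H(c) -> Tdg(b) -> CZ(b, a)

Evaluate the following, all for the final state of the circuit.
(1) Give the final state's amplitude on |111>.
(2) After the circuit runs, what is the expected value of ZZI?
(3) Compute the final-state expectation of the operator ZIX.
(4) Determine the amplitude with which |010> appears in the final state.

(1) The final state's coefficient on |111> equals 0.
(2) The observable ZZI averages to -1.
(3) In the final state, ZIX has expectation -1.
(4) The amplitude on |010> is -sqrt(2)*I/2.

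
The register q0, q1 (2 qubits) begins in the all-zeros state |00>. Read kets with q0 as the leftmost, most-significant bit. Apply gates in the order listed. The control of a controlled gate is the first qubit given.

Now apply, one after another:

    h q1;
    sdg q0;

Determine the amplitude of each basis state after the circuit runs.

The final amplitudes are sqrt(2)/2 on |00>, sqrt(2)/2 on |01>, 0 on |10>, 0 on |11>.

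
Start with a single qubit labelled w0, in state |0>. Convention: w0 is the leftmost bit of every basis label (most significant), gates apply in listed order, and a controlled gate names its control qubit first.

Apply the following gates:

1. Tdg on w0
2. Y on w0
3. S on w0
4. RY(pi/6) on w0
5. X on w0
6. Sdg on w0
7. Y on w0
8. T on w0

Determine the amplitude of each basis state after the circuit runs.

After the circuit, the state carries amplitude -sqrt(6)/4 + sqrt(2)/4 on |0>, (-sqrt(6) - sqrt(2))*exp(3*I*pi/4)/4 on |1>.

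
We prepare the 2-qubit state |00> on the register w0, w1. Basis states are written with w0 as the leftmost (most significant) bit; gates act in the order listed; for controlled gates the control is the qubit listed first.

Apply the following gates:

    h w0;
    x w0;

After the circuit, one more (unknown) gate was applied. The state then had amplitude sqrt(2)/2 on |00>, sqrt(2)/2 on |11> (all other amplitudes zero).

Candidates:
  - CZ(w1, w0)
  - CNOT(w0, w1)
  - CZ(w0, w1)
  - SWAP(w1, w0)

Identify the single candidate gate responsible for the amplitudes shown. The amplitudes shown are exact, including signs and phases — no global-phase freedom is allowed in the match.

It was CNOT(w0, w1) that produced the state shown.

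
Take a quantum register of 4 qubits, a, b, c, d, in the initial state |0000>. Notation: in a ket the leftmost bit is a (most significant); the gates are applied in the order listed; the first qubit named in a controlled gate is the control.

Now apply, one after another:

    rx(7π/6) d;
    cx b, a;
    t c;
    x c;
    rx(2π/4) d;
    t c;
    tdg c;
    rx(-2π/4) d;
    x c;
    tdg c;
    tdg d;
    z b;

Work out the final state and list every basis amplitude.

The final amplitudes are -sqrt(6)/4 + sqrt(2)/4 on |0000>, (-sqrt(6) - sqrt(2))*exp(I*pi/4)/4 on |0001>, and 0 on every other basis state. Key observation: the block from step 3 through step 10 cancels to the identity and can be dropped.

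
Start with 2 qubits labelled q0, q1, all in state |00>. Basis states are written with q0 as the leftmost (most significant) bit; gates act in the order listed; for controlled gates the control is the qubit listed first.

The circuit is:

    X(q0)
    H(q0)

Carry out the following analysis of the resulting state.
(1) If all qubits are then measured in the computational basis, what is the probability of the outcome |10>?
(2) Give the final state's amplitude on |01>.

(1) A full measurement returns |10> with probability 1/2.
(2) |01> carries amplitude 0 in the final state.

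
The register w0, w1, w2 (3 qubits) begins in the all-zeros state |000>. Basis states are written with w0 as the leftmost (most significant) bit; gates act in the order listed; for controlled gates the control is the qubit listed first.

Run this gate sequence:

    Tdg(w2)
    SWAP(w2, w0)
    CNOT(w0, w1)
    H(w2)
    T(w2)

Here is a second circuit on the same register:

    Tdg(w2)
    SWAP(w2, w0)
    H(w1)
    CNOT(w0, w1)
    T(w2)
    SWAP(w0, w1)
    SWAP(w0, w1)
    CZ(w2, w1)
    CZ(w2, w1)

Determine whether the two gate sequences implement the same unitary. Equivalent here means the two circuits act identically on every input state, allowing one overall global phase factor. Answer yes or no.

No: there is an input state on which the two circuits produce genuinely different outputs (not merely differing by a phase).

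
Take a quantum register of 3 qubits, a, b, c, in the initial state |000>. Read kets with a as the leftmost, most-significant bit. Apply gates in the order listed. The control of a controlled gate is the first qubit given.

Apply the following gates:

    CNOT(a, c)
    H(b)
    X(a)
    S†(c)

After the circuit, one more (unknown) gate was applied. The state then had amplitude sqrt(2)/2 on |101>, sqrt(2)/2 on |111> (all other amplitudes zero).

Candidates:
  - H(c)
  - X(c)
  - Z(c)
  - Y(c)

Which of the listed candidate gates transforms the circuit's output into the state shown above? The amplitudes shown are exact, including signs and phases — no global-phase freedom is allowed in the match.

It was X(c) that produced the state shown.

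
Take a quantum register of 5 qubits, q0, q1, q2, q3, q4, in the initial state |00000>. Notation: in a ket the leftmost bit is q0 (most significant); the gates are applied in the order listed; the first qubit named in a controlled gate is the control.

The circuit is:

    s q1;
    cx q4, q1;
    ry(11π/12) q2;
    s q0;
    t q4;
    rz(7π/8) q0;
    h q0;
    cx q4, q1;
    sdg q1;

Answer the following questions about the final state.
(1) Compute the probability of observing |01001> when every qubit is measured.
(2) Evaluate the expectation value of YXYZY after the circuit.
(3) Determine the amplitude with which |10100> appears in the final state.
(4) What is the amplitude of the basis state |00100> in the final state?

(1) A full measurement returns |01001> with probability 0.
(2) The expectation value of YXYZY is 0.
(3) The amplitude on |10100> is sqrt(6)*sqrt(sqrt(2)/4 + 1/2)*exp(-7*I*pi/16)/4 + sqrt(2)*sqrt(1/2 - sqrt(2)/4)*exp(-7*I*pi/16)/4.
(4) The amplitude on |00100> is sqrt(6)*sqrt(sqrt(2)/4 + 1/2)*exp(-7*I*pi/16)/4 + sqrt(2)*sqrt(1/2 - sqrt(2)/4)*exp(-7*I*pi/16)/4.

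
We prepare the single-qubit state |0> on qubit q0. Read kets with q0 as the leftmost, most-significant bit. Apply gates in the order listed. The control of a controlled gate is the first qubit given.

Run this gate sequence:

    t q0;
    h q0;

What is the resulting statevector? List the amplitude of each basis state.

After the circuit, the state carries amplitude sqrt(2)/2 on |0>, sqrt(2)/2 on |1>.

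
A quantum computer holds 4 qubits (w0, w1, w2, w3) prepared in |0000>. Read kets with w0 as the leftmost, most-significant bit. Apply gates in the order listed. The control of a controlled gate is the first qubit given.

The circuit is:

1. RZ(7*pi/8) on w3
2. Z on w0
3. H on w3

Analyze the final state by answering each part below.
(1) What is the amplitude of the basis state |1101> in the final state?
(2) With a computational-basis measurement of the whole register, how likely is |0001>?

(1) |1101> carries amplitude 0 in the final state.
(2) A full measurement returns |0001> with probability 1/2.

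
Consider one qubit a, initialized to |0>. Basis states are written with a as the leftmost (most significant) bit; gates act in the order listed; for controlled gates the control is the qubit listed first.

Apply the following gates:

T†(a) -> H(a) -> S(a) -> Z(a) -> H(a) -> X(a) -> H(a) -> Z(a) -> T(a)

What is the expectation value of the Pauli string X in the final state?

The expectation value of X is sqrt(2)/2. Key observation: the block from step 5 through step 8 cancels to the identity and can be dropped.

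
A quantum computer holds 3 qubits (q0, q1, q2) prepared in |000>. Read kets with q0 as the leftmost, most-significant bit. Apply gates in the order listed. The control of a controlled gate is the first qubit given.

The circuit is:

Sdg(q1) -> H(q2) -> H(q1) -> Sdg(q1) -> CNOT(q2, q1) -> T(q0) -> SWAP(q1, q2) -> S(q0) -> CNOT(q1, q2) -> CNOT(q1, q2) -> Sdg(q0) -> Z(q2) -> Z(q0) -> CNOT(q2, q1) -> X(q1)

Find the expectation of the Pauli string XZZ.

The observable XZZ averages to 0. Key observation: gates 8-11 undo each other exactly, leaving only the rest of the circuit to track.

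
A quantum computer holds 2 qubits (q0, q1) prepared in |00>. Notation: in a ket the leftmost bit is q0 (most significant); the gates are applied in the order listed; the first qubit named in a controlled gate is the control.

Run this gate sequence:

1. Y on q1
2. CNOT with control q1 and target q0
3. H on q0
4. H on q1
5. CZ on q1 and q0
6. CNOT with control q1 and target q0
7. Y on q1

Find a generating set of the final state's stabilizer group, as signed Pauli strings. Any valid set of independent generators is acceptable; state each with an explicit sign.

The stabilizer group can be generated by +XZ, +ZX, among other valid generating sets.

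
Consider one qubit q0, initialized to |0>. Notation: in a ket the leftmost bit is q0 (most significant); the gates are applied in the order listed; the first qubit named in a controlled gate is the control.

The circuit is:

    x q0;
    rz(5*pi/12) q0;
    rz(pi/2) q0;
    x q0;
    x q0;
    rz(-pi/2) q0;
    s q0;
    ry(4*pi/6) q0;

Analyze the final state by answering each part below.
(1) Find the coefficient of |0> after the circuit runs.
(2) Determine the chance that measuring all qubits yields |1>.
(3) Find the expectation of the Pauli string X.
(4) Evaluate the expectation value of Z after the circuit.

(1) The amplitude on |0> is -sqrt(3)*exp(17*I*pi/24)/2. Key observation: gates 3-6 undo each other exactly, leaving only the rest of the circuit to track.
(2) The probability of measuring |1> is 1/4.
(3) The observable X averages to -sqrt(3)/2.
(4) The expectation value of Z is 1/2.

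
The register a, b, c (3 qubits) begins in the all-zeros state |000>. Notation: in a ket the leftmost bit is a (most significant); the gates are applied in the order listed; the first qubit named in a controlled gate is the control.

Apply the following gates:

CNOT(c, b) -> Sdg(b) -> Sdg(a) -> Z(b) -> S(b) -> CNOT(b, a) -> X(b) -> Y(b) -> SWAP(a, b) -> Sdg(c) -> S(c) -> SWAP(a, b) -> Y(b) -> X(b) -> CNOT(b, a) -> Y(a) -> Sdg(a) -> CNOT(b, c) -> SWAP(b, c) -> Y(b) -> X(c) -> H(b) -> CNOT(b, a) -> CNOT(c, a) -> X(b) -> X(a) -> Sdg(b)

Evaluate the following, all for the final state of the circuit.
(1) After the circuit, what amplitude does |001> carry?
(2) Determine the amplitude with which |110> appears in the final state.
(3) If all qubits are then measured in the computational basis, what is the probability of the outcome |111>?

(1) |001> carries amplitude -sqrt(2)*I/2 in the final state. Key observation: steps 8-13 multiply out to the identity, so the circuit reduces to the remaining gates.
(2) The final state's coefficient on |110> equals 0.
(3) Outcome |111> occurs with probability 1/2.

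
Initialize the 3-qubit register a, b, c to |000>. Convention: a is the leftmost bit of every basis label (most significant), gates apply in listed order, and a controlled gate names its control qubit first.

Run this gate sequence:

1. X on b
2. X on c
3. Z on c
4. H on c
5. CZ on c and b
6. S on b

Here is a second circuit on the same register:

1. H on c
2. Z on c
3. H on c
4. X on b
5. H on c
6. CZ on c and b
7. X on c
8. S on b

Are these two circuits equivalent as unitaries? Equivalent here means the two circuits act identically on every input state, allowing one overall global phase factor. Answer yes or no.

No, they are not equivalent — no single phase factor reconciles the two unitaries.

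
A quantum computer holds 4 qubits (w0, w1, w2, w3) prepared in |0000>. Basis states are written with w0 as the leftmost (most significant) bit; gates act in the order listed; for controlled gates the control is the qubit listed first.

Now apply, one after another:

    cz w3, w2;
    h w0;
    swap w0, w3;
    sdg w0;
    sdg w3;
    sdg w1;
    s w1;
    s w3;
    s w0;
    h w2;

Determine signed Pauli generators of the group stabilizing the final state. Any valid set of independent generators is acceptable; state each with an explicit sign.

The stabilizer group can be generated by +IIXI, +IIIX, +ZIII, +IZII, among other valid generating sets. Key observation: steps 4-9 multiply out to the identity, so the circuit reduces to the remaining gates.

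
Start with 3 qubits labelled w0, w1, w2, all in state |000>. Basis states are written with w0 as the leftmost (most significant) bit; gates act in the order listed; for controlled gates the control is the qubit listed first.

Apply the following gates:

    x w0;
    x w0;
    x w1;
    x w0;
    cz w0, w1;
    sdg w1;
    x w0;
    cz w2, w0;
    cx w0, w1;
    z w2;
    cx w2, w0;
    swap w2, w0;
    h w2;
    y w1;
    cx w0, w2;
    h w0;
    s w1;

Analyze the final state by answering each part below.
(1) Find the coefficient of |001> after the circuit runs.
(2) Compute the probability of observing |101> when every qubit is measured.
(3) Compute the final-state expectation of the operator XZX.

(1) The final state's coefficient on |001> equals 1/2.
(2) Outcome |101> occurs with probability 1/4.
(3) In the final state, XZX has expectation 1.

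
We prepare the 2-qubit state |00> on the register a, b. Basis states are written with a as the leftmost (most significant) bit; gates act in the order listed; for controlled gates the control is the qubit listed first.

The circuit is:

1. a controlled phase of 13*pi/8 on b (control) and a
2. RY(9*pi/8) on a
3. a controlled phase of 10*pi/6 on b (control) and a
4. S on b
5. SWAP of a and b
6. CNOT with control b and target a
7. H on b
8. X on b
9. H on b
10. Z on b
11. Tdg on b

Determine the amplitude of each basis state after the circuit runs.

The resulting statevector has amplitude -sin(pi/16) on |00>, 0 on |01>, 0 on |10>, -exp(3*I*pi/4)*cos(pi/16) on |11>. Key observation: the block from step 7 through step 10 cancels to the identity and can be dropped.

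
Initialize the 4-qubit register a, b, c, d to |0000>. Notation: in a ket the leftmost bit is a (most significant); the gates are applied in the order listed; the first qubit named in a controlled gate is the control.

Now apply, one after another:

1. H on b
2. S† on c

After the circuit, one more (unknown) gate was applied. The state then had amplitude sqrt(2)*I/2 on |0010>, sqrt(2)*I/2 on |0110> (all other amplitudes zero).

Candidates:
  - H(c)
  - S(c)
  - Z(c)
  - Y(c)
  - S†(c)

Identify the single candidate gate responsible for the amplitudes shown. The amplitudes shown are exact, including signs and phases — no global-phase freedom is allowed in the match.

The unique candidate consistent with the amplitudes is Y(c).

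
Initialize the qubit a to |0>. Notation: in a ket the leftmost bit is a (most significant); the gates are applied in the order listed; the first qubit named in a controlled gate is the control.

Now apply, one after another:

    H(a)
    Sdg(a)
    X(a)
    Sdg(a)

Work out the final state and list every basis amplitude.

After the circuit, the state carries amplitude -sqrt(2)*I/2 on |0>, -sqrt(2)*I/2 on |1>.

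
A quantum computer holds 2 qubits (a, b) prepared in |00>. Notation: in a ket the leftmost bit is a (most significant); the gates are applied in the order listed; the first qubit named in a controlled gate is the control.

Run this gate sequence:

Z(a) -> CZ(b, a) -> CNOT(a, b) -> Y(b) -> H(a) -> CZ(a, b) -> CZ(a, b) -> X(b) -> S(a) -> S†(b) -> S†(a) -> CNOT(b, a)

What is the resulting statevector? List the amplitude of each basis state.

The final amplitudes are sqrt(2)*I/2 on |00>, 0 on |01>, sqrt(2)*I/2 on |10>, 0 on |11>.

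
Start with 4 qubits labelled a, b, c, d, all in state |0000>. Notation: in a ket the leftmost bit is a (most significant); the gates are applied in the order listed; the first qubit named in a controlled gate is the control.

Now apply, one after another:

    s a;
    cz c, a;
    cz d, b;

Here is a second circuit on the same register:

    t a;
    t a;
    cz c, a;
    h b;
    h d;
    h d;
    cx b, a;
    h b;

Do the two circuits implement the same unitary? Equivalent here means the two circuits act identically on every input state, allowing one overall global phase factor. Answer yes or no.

No — the two circuits implement different unitaries, even allowing a global phase.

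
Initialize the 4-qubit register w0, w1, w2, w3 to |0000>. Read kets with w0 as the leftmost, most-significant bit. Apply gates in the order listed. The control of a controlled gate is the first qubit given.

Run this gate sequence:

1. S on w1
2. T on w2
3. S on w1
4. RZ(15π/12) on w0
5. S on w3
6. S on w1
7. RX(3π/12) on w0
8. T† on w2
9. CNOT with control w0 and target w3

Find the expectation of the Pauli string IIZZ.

The observable IIZZ averages to sqrt(2)/2.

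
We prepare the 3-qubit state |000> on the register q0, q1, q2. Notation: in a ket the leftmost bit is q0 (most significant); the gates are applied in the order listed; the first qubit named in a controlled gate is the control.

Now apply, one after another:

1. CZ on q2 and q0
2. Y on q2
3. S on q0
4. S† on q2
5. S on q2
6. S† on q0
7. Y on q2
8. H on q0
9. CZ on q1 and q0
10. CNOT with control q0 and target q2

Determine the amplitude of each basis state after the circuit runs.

The final amplitudes are sqrt(2)/2 on |000>, sqrt(2)/2 on |101>, and 0 on every other basis state.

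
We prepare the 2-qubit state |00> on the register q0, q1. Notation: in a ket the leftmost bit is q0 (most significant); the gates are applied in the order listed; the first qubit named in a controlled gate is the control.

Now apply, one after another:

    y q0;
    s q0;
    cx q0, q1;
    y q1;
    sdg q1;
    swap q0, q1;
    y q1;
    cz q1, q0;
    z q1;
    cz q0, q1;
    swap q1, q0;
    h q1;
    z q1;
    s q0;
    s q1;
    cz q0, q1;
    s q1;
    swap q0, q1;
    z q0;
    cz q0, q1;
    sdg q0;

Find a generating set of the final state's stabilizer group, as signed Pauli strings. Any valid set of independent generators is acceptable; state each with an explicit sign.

One valid set of independent stabilizer generators is +YI, +IZ (any independent generating set of the same group is equally correct).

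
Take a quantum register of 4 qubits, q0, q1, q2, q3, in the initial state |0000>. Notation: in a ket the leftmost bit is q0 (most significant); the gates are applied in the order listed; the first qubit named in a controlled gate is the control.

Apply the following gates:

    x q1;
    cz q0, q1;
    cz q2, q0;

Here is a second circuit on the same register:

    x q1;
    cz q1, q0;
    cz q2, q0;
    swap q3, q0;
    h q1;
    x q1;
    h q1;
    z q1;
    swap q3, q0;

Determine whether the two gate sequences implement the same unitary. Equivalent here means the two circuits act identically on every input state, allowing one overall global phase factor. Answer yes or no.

Yes, they are equivalent — the unitaries differ by at most a global phase.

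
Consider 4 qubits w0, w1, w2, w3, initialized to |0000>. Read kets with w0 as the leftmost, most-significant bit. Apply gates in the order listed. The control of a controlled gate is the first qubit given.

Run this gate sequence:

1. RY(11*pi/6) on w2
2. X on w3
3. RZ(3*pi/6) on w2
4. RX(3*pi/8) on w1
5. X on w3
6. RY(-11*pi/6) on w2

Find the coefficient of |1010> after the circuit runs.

The amplitude on |1010> is 0.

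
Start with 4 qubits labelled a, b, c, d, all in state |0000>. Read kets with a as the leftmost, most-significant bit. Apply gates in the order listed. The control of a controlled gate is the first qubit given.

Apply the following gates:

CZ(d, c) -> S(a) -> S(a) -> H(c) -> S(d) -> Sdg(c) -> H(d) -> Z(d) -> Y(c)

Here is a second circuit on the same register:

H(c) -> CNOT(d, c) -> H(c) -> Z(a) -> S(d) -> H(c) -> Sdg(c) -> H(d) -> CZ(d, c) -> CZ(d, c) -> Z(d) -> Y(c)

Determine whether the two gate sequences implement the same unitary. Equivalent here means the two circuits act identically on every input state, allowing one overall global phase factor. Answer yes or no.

Yes: on every input state the two circuits agree up to one overall phase factor.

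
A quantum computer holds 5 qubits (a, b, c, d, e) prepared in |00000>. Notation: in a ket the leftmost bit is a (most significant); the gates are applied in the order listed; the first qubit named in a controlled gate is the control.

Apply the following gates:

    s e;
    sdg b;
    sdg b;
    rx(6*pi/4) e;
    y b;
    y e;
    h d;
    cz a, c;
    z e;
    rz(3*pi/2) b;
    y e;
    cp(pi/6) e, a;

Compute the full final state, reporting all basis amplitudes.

The final amplitudes are -exp(I*pi/4)/2 on |01000>, exp(3*I*pi/4)/2 on |01001>, -exp(I*pi/4)/2 on |01010>, exp(3*I*pi/4)/2 on |01011>, and 0 on every other basis state.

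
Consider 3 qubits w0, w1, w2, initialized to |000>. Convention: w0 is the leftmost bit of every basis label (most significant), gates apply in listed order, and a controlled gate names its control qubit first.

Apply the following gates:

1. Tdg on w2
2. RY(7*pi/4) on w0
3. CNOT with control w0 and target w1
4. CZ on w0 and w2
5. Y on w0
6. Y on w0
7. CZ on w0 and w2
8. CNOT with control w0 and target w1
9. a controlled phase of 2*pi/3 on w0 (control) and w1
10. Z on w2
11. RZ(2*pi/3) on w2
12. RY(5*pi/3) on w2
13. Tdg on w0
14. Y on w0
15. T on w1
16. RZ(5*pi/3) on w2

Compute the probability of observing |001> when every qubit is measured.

Outcome |001> occurs with probability 1/8 - sqrt(2)/16. Key observation: the block from step 3 through step 8 cancels to the identity and can be dropped.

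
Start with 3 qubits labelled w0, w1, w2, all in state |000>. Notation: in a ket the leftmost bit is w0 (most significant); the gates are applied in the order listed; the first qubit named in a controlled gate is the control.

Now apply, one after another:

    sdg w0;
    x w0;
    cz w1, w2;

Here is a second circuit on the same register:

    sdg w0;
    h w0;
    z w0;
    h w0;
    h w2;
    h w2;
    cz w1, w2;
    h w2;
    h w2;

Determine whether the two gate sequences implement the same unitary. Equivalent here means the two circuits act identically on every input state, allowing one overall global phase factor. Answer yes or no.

Yes, they are equivalent — the unitaries differ by at most a global phase.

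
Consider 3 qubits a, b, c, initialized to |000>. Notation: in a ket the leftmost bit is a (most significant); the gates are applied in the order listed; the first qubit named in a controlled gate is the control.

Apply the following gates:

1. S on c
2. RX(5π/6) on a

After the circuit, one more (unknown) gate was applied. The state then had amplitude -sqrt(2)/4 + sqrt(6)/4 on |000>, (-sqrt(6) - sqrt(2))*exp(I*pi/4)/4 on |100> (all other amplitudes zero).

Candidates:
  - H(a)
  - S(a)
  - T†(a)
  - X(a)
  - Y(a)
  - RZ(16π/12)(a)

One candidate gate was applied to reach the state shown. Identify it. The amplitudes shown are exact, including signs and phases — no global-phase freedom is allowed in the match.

The applied gate was T†(a).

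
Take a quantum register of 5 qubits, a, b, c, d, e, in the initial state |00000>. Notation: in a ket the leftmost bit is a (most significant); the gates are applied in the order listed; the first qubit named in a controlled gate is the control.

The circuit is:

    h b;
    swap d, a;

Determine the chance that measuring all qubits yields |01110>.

The probability of measuring |01110> is 0.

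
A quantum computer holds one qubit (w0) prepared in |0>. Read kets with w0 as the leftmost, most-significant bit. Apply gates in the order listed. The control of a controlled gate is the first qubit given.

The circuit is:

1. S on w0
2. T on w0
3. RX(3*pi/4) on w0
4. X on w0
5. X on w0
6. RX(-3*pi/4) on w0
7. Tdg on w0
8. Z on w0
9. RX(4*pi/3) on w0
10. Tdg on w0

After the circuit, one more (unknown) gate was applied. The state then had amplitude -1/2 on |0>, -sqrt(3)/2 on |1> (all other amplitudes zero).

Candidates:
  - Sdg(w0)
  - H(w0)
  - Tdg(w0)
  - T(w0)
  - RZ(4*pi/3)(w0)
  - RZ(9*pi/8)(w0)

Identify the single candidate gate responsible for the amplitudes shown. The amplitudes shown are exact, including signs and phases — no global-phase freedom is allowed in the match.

It was Tdg(w0) that produced the state shown.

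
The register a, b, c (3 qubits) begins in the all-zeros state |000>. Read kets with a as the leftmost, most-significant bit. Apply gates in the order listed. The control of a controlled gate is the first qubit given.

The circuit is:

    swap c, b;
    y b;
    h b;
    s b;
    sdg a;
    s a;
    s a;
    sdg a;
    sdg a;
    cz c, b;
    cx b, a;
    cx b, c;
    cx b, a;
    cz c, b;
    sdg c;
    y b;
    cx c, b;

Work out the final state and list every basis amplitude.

The final amplitudes are -sqrt(2)/2 on |010>, sqrt(2)/2 on |011>, and 0 on every other basis state. Key observation: the block from step 6 through step 9 cancels to the identity and can be dropped.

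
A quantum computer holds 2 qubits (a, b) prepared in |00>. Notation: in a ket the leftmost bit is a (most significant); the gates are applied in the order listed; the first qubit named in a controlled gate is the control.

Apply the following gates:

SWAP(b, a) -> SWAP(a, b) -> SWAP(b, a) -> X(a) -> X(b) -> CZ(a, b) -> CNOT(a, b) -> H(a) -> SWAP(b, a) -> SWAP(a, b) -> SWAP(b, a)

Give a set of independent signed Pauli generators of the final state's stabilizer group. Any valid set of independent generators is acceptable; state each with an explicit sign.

The stabilizer group can be generated by -IX, +ZI, among other valid generating sets.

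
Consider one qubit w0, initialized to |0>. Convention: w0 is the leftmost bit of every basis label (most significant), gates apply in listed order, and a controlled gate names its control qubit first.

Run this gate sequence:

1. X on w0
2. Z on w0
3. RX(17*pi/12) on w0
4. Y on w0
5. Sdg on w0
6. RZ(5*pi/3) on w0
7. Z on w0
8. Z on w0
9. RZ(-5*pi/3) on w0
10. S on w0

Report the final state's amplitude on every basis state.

The resulting statevector has amplitude -I*sqrt(3*sqrt(2) + 6)/4 + I*sqrt(2 - sqrt(2))/4 on |0>, -sqrt(sqrt(2) + 2)/4 - sqrt(6 - 3*sqrt(2))/4 on |1>. Key observation: the block from step 5 through step 10 cancels to the identity and can be dropped.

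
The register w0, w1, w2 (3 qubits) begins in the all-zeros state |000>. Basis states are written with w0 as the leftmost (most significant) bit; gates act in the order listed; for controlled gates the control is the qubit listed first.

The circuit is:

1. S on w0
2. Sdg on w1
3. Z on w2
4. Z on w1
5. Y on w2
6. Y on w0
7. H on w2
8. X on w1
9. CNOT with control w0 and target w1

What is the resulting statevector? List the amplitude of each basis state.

The resulting statevector has amplitude -sqrt(2)/2 on |100>, sqrt(2)/2 on |101>, and 0 on every other basis state.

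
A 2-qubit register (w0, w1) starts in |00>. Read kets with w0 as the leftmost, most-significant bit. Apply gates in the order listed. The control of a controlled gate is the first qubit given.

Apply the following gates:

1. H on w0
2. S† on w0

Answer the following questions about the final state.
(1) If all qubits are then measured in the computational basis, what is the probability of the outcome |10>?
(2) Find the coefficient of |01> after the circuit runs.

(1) A full measurement returns |10> with probability 1/2.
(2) The final state's coefficient on |01> equals 0.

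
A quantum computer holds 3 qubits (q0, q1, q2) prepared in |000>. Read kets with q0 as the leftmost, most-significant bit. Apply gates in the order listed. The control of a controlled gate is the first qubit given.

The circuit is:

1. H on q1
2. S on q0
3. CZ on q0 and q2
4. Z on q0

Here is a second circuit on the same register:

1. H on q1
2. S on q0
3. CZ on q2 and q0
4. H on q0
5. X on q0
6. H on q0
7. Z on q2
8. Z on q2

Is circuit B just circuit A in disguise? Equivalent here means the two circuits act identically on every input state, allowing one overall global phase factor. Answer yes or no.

Yes — the two circuits implement the same unitary up to a global phase.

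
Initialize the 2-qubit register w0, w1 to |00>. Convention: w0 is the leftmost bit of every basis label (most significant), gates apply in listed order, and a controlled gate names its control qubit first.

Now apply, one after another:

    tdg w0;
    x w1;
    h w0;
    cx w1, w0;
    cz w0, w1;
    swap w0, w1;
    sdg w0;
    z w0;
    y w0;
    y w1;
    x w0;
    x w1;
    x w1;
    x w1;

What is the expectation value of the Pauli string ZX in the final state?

The observable ZX averages to -1.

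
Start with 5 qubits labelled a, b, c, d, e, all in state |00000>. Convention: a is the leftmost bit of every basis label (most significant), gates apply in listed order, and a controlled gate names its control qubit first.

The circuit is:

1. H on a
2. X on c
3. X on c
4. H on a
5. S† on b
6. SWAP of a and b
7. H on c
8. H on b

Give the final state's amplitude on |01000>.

|01000> carries amplitude 1/2 in the final state.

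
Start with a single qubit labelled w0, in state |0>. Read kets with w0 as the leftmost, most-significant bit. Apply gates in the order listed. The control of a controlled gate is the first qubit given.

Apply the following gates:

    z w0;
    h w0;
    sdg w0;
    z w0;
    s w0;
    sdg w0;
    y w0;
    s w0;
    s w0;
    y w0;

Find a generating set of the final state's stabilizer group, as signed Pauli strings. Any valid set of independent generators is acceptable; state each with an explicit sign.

The stabilizer group can be generated by -Y, among other valid generating sets.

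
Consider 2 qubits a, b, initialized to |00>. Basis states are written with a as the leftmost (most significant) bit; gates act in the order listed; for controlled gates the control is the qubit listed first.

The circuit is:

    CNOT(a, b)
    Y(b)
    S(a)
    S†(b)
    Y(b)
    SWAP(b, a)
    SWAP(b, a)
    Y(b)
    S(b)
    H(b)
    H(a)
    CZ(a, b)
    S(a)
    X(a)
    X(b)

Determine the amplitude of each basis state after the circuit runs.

After the circuit, the state carries amplitude -1/2 on |00>, -1/2 on |01>, -I/2 on |10>, I/2 on |11>.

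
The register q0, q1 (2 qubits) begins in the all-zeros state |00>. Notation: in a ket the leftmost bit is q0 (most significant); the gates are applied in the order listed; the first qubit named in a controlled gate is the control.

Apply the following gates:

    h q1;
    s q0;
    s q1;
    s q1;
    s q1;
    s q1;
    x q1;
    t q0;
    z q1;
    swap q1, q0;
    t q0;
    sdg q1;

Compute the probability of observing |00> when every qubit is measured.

The probability of measuring |00> is 1/2. Key observation: gates 3-6 undo each other exactly, leaving only the rest of the circuit to track.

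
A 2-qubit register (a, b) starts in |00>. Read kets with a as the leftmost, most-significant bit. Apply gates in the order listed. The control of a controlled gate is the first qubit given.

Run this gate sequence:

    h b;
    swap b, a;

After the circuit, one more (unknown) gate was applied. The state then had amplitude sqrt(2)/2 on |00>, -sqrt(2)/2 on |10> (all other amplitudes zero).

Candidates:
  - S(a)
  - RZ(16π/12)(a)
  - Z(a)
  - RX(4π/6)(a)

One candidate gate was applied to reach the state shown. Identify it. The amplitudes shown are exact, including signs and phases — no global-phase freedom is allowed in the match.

It was Z(a) that produced the state shown.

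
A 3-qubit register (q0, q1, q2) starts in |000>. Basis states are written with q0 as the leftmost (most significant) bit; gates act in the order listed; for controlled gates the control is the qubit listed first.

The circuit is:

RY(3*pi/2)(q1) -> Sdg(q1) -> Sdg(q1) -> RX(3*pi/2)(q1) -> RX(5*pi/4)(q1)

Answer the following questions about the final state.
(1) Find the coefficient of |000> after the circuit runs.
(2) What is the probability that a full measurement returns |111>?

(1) The final state's coefficient on |000> equals -sqrt(2 - sqrt(2))/4 + sqrt(sqrt(2) + 2)/4 - I*sqrt(sqrt(2) + 2)/4 - I*sqrt(2 - sqrt(2))/4.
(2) A full measurement returns |111> with probability 0.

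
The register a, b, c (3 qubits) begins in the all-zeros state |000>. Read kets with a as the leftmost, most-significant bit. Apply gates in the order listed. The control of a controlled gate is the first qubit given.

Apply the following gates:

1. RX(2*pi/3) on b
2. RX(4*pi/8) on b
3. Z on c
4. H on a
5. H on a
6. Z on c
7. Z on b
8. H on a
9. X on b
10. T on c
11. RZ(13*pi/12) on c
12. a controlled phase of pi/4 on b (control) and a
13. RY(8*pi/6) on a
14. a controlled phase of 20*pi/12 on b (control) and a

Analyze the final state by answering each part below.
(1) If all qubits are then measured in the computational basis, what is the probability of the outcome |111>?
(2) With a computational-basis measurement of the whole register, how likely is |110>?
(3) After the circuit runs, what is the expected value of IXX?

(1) Outcome |111> occurs with probability 0. Key observation: steps 3-6 multiply out to the identity, so the circuit reduces to the remaining gates.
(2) The probability of measuring |110> is -sqrt(3)/8 - sqrt(6)/16 + 3*sqrt(2)/32 + 1/4.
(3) The observable IXX averages to 0.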